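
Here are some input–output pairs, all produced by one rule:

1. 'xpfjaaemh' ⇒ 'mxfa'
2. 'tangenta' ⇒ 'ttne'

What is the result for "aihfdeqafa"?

Looking at the pairs, the operation is to move the last 3 characters to the front (rotate right by 3), then keep every other character starting from the second (positions 2nd, 4th, 6th, ...).
For "aihfdeqafa", step one produces "afaaihfdeq"; step two turns that into "fahdq".

fahdq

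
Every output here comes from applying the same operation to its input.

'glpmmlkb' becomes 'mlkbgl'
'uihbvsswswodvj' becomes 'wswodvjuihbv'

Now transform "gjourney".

In each case the input is transformed by: swap the front and back halves of the string, then delete the last 2 characters.
"gjourney" → "rneygjou" → "rneygj".

rneygj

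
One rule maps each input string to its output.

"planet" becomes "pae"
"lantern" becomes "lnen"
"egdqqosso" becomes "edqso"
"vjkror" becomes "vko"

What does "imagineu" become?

Rule — keep every other character starting from the first (positions 1st, 3rd, 5th, ...).
So "imagineu" becomes "iaie".

iaie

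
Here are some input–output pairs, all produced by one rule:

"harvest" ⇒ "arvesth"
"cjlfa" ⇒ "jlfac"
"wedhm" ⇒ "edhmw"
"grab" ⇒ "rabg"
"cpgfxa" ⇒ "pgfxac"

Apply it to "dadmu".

Each output is the input with this applied: move the first character to the end.
Applying that to "dadmu" gives "admud".

admud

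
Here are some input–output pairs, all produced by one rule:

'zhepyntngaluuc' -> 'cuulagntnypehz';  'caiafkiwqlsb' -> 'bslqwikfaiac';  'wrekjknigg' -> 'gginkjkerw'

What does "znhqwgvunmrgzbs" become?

What's happening: reverse the string.
For "znhqwgvunmrgzbs" the result is "sbzgrmnuvgwqhnz".

sbzgrmnuvgwqhnz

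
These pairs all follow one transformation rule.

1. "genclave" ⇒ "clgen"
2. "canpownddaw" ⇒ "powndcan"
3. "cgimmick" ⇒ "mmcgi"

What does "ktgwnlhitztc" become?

wnlhitktg

Rule — delete the last 3 characters, then move the first 3 characters to the end (rotate left by 3).
Applying that to "ktgwnlhitztc" gives "wnlhitktg".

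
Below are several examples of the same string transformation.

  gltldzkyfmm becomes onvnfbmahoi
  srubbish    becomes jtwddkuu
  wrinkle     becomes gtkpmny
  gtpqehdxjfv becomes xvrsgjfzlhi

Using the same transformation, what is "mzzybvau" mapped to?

wbbadxco

What's happening: shift every letter 2 places forward in the alphabet (wrapping around), then swap the first and last characters.
For "mzzybvau", step one produces "obbadxcw"; step two turns that into "wbbadxco".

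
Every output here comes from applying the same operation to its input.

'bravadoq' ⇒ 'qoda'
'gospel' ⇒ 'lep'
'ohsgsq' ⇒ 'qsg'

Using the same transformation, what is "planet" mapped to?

ten

What's happening: take characters alternately from the front and the back (1st, last, 2nd, 2nd-last, ...), then keep every other character starting from the second (positions 2nd, 4th, 6th, ...).
For "planet", step one produces "ptlean"; step two turns that into "ten".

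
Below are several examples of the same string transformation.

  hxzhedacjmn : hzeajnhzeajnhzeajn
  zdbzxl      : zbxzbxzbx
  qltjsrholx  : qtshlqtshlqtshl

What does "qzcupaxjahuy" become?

qcpxauqcpxauqcpxau

In each case the input is transformed by: keep every other character starting from the first (positions 1st, 3rd, 5th, ...), then write the whole string 3 times in a row.
For "qzcupaxjahuy", step one produces "qcpxau"; step two turns that into "qcpxauqcpxauqcpxau".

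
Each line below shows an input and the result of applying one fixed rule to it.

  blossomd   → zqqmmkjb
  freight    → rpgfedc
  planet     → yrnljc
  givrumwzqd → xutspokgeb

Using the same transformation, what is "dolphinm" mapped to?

The rule is to shift every letter 2 places backward in the alphabet (wrapping around), then sort the characters into reverse alphabetical order.
For "dolphinm", step one produces "bmjnfglk"; step two turns that into "nmlkjgfb".

nmlkjgfb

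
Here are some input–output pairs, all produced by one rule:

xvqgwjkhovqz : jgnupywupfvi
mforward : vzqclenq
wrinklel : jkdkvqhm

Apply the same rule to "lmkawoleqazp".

kdpzyokljzvn

The transformation: swap the front and back halves of the string, then shift every letter 1 place backward in the alphabet (wrapping around).
Working it through for "lmkawoleqazp": intermediate "leqazplmkawo", final "kdpzyokljzvn".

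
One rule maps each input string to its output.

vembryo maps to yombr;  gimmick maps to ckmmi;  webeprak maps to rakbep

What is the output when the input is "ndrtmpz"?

pzrtm

Looking at the pairs, the operation is to delete the first 2 characters, then move the first 3 characters to the end (rotate left by 3).
Working it through for "ndrtmpz": intermediate "rtmpz", final "pzrtm".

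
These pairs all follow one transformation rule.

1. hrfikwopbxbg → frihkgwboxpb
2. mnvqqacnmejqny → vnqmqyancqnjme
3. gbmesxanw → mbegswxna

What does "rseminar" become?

In each case the input is transformed by: move the first 2 characters to the end (rotate left by 2), then take characters alternately from the front and the back (1st, last, 2nd, 2nd-last, ...).
On "rseminar": the first step gives "eminarrs", and the second then gives "esmrirna".

esmrirna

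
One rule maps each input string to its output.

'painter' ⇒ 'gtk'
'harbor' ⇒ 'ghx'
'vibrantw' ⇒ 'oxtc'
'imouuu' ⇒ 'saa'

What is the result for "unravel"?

tgk

The rule is to keep every other character starting from the second (positions 2nd, 4th, 6th, ...), then shift every letter 6 places forward in the alphabet (wrapping around).
"unravel" → "tgk".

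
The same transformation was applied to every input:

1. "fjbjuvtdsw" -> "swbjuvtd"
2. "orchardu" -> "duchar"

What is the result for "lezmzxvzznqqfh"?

fhzmzxvzznqq

Looking at the pairs, the operation is to delete the first 2 characters, then move the last 2 characters to the front (rotate right by 2).
Applying that to "lezmzxvzznqqfh" gives "fhzmzxvzznqq".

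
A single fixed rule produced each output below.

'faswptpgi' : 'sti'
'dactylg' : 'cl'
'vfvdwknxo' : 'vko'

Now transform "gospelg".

sl

Looking at the pairs, the operation is to keep one character in every 3, starting at position 3 (positions 3rd, 6th, 9th, ...).
For "gospelg" the result is "sl".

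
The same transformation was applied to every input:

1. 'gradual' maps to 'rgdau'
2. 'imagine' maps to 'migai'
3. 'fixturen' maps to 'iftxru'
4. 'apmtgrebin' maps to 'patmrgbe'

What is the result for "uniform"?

nufio

Each output is the input with this applied: delete the last 2 characters, then swap each adjacent pair of characters (1↔2, 3↔4, ...).
For "uniform", step one produces "unifo"; step two turns that into "nufio".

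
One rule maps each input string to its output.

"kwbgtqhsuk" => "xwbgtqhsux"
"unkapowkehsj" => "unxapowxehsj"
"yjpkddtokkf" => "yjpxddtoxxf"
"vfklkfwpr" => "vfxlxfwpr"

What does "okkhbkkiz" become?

oxxhbxxiz

The pattern: replace every "k" with "x".
So "okkhbkkiz" becomes "oxxhbxxiz".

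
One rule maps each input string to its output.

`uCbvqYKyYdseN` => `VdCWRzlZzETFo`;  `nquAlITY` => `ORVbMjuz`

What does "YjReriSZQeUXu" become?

Looking at the pairs, the operation is to shift every letter 1 place forward in the alphabet (wrapping around), then flip the case of every letter.
Applying that to "YjReriSZQeUXu" gives "zKsFSJtarFvyV".

zKsFSJtarFvyV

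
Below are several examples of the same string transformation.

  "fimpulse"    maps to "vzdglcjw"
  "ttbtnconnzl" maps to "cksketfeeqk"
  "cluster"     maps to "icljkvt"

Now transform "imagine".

vdrxzez

Looking at the pairs, the operation is to swap the first and last characters, then shift every letter 9 places backward in the alphabet (wrapping around).
On "imagine": the first step gives "emagini", and the second then gives "vdrxzez".
(Check on "cluster": → "rlustec" → "icljkvt" ✓)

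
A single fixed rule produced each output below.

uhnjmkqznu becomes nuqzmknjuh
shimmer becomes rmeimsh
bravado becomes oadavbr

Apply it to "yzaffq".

fqafyz

The pattern: swap each adjacent pair of characters (1↔2, 3↔4, ...), then reverse the string.
Starting from "yzaffq": after the first operation, "zyfaqf"; after the second, "fqafyz".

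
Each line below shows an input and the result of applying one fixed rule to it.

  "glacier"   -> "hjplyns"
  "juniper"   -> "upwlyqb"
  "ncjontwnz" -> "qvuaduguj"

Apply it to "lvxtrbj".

Each output is the input with this applied: move the first 2 characters to the end (rotate left by 2), then shift every letter 7 places forward in the alphabet (wrapping around).
Applying both steps to "lvxtrbj": "xtrbjlv", then "eayiqsc".
(Check on "glacier": → "aciergl" → "hjplyns" ✓)

eayiqsc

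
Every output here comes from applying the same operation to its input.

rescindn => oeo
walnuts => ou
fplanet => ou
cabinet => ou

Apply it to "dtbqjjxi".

The transformation: shift every letter 1 place forward in the alphabet (wrapping around), then keep only the vowels.
"dtbqjjxi" → "eucrkkyj" → "eu".

eu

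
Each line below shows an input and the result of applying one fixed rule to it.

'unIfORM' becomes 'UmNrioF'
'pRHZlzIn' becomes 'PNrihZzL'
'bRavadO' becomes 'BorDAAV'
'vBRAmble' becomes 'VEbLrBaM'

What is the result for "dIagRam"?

Each output is the input with this applied: take characters alternately from the front and the back (1st, last, 2nd, 2nd-last, ...), then flip the case of every letter.
Applying both steps to "dIagRam": "dmIaaRg", then "DMiAArG".
(Check on "vBRAmble": → "veBlRbAm" → "VEbLrBaM" ✓)

DMiAArG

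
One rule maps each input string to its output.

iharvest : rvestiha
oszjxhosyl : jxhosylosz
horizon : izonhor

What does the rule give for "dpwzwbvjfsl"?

zwbvjfsldpw

The rule is to move the first 3 characters to the end (rotate left by 3).
So "dpwzwbvjfsl" becomes "zwbvjfsldpw".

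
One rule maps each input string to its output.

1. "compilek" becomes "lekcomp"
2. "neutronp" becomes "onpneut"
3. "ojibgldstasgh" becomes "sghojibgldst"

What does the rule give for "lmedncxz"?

The transformation: move the last 3 characters to the front (rotate right by 3), then delete the last character.
"lmedncxz" → "cxzlmedn" → "cxzlmed".
(Check on "compilek": → "lekcompi" → "lekcomp" ✓)

cxzlmed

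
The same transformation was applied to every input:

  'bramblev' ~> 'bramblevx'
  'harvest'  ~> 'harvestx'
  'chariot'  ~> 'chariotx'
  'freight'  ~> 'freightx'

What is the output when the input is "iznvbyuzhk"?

The pattern: append "x".
So "iznvbyuzhk" becomes "iznvbyuzhkx".

iznvbyuzhkx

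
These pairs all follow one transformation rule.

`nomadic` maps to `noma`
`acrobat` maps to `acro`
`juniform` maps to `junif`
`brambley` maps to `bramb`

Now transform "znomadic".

znoma

What's happening: delete the last 3 characters.
Applying that to "znomadic" gives "znoma".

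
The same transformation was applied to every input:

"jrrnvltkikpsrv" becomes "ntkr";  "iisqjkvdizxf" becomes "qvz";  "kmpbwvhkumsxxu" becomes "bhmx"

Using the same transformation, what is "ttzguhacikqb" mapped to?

Each output is the input with this applied: delete the first 3 characters, then keep one character in every 3, starting at position 1 (positions 1st, 4th, 7th, ...).
Applying both steps to "ttzguhacikqb": "guhacikqb", then "gak".

gak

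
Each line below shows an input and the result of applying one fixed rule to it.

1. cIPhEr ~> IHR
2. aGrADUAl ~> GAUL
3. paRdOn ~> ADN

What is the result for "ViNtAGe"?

ITG

In each case the input is transformed by: keep every other character starting from the second (positions 2nd, 4th, 6th, ...), then convert every letter to uppercase.
Starting from "ViNtAGe": after the first operation, "itG"; after the second, "ITG".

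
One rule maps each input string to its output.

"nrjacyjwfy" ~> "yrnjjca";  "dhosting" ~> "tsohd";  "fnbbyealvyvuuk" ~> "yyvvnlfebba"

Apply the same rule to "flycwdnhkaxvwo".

What's happening: delete the last 3 characters, then sort the characters into reverse alphabetical order.
Working it through for "flycwdnhkaxvwo": intermediate "flycwdnhkax", final "yxwnlkhfdca".

yxwnlkhfdca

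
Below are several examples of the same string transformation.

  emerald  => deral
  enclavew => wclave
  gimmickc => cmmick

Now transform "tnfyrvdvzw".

What's happening: delete the first 2 characters, then move the last character to the front.
So "tnfyrvdvzw" becomes "wfyrvdvz".

wfyrvdvz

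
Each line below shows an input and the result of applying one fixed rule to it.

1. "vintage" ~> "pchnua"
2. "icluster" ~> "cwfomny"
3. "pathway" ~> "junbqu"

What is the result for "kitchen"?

The pattern: shift every letter 6 places backward in the alphabet (wrapping around), then delete the last character.
For "kitchen" the result is "ecnwby".

ecnwby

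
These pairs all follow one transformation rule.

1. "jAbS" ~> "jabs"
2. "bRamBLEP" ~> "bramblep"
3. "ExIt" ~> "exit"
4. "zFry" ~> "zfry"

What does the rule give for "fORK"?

fork

Looking at the pairs, the operation is to convert every letter to lowercase.
So "fORK" becomes "fork".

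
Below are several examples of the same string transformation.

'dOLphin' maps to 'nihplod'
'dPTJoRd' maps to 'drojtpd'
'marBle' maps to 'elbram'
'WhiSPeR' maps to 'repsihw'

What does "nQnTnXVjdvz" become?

zvdjvxntnqn

Looking at the pairs, the operation is to reverse the string, then convert every letter to lowercase.
"nQnTnXVjdvz" → "zvdjVXnTnQn" → "zvdjvxntnqn".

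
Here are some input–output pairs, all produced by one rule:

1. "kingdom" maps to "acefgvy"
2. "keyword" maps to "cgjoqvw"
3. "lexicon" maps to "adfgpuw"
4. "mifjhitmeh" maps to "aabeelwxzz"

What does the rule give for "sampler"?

The rule is to shift every letter 8 places backward in the alphabet (wrapping around), then sort the characters into alphabetical order.
Applying both steps to "sampler": "ksehdwj", then "dehjksw".
(Check on "kingdom": → "cafyvge" → "acefgvy" ✓)

dehjksw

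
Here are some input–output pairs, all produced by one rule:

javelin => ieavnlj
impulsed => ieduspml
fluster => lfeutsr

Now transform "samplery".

leaysrpm

Rule — sort the characters into reverse alphabetical order, then move the last 3 characters to the front (rotate right by 3).
"samplery" → "ysrpmlea" → "leaysrpm".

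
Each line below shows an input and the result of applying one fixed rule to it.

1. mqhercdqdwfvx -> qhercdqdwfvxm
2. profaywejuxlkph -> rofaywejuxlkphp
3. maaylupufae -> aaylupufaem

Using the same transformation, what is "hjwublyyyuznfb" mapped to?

Each output is the input with this applied: move the first character to the end.
On "hjwublyyyuznfb" that produces "jwublyyyuznfbh".

jwublyyyuznfbh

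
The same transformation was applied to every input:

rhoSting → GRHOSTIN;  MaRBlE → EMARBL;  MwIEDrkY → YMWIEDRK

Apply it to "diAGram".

MDIAGRA

In each case the input is transformed by: move the last character to the front, then convert every letter to uppercase.
On "diAGram" that produces "MDIAGRA".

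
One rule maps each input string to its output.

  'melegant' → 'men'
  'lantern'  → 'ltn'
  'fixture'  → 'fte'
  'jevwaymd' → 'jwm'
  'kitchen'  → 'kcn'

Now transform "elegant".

egt

The transformation: keep one character in every 3, starting at position 1 (positions 1st, 4th, 7th, ...).
On "elegant" that produces "egt".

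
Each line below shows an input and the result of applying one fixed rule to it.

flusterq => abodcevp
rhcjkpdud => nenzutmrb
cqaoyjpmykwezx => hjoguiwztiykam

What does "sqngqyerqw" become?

Rule — shift every letter 10 places forward in the alphabet (wrapping around), then reverse the string.
"sqngqyerqw" → "gaboiaqxac".

gaboiaqxac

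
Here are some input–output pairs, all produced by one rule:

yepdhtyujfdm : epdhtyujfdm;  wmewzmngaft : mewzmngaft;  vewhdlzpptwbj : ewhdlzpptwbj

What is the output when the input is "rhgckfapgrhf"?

The transformation: delete the first character.
"rhgckfapgrhf" → "hgckfapgrhf".

hgckfapgrhf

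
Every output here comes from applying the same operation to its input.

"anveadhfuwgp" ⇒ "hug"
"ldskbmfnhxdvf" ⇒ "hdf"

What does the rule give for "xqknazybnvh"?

The pattern: keep every other character starting from the first (positions 1st, 3rd, 5th, ...), then keep only the last 3 characters.
On "xqknazybnvh": the first step gives "xkaynh", and the second then gives "ynh".

ynh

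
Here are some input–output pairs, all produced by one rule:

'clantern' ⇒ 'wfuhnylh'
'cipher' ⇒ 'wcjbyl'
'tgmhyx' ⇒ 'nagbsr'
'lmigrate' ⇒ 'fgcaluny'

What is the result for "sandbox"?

muhxvir

The rule is to shift every letter 6 places backward in the alphabet (wrapping around).
Applying that to "sandbox" gives "muhxvir".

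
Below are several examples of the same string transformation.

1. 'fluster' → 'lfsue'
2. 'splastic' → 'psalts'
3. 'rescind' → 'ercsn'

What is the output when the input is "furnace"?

ufnrc

What's happening: swap each adjacent pair of characters (1↔2, 3↔4, ...), then delete the last 2 characters.
On "furnace" that produces "ufnrc".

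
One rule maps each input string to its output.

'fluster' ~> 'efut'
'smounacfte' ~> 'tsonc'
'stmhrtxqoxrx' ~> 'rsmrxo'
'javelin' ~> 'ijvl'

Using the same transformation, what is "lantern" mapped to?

In each case the input is transformed by: move the last 2 characters to the front (rotate right by 2), then keep every other character starting from the first (positions 1st, 3rd, 5th, ...).
Working it through for "lantern": intermediate "rnlante", final "rlne".

rlne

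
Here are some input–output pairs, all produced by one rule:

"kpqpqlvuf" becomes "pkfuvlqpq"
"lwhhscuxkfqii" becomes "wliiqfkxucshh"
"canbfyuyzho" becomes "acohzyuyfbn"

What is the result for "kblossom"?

What's happening: reverse the string, then move the last 2 characters to the front (rotate right by 2).
"kblossom" → "mossolbk" → "bkmossol".

bkmossol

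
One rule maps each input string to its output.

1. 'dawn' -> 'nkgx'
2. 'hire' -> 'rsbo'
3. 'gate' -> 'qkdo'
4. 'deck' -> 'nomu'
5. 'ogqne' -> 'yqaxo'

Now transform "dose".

nyco

Rule — shift every letter 10 places forward in the alphabet (wrapping around).
So "dose" becomes "nyco".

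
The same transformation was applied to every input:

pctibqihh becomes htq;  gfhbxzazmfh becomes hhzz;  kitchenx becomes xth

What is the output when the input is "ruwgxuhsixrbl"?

Rule — take characters alternately from the front and the back (1st, last, 2nd, 2nd-last, ...), then keep one character in every 3, starting at position 2 (positions 2nd, 5th, 8th, ...).
"ruwgxuhsixrbl" → "rlubwrgxxiush" → "lwxu".

lwxu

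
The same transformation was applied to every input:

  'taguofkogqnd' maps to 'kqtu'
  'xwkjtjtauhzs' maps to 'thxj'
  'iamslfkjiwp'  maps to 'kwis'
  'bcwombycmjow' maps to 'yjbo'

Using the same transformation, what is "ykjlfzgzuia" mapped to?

Looking at the pairs, the operation is to keep one character in every 3, starting at position 1 (positions 1st, 4th, 7th, ...), then swap the front and back halves of the string.
Applying both steps to "ykjlfzgzuia": "ylgi", then "giyl".

giyl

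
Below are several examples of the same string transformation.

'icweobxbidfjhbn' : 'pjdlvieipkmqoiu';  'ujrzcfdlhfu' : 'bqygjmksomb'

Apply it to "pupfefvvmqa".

What's happening: shift every letter 7 places forward in the alphabet (wrapping around).
So "pupfefvvmqa" becomes "wbwmlmcctxh".

wbwmlmcctxh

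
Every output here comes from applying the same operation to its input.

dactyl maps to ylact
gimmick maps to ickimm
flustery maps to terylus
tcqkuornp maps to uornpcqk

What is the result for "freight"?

Looking at the pairs, the operation is to delete the first character, then move the first 3 characters to the end (rotate left by 3).
"freight" → "reight" → "ghtrei".
(Check on "gimmick": → "immick" → "ickimm" ✓)

ghtrei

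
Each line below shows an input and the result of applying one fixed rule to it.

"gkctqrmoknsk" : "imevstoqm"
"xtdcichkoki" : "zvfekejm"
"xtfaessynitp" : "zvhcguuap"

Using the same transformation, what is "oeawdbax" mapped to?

The pattern: shift every letter 2 places forward in the alphabet (wrapping around), then delete the last 3 characters.
Starting from "oeawdbax": after the first operation, "qgcyfdcz"; after the second, "qgcyf".

qgcyf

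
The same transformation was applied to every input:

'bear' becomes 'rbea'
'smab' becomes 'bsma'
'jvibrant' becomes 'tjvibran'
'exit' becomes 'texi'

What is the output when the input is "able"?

The pattern: move the last character to the front.
Doing the same to "able": "eabl".

eabl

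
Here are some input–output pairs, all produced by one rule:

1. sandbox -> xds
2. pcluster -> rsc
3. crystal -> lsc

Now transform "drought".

tud

Rule — reverse the string, then keep one character in every 3, starting at position 1 (positions 1st, 4th, 7th, ...).
Applying both steps to "drought": "thguord", then "tud".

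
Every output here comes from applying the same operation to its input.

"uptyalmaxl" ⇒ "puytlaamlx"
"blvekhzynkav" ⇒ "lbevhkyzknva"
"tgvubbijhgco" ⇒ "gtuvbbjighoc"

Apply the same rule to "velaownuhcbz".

Looking at the pairs, the operation is to swap each adjacent pair of characters (1↔2, 3↔4, ...).
Doing the same to "velaownuhcbz": "evalwounchzb".

evalwounchzb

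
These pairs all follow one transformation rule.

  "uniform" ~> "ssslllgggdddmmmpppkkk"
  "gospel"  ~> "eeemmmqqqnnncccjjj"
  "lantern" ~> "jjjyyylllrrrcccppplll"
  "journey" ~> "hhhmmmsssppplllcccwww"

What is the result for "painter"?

Each output is the input with this applied: repeat every character 3 times, then shift every letter 2 places backward in the alphabet (wrapping around).
For "painter", step one produces "pppaaaiiinnnttteeerrr"; step two turns that into "nnnyyyggglllrrrcccppp".
(Check on "journey": → "jjjooouuurrrnnneeeyyy" → "hhhmmmsssppplllcccwww" ✓)

nnnyyyggglllrrrcccppp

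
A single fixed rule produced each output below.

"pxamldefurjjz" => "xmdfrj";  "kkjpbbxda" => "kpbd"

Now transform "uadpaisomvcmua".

The transformation: keep every other character starting from the second (positions 2nd, 4th, 6th, ...).
On "uadpaisomvcmua" that produces "apiovma".

apiovma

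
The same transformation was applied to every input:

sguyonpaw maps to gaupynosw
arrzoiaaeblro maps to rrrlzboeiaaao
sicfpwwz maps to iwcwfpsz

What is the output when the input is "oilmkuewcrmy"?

imlrmckwueoy

The rule is to take characters alternately from the front and the back (1st, last, 2nd, 2nd-last, ...), then move the first 2 characters to the end (rotate left by 2).
On "oilmkuewcrmy": the first step gives "oyimlrmckwue", and the second then gives "imlrmckwueoy".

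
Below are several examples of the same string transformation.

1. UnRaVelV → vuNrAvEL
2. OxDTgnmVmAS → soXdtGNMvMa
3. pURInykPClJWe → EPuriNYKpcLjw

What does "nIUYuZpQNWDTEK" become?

kNiuyUzPqnwdte

Each output is the input with this applied: move the last character to the front, then flip the case of every letter.
Working it through for "nIUYuZpQNWDTEK": intermediate "KnIUYuZpQNWDTE", final "kNiuyUzPqnwdte".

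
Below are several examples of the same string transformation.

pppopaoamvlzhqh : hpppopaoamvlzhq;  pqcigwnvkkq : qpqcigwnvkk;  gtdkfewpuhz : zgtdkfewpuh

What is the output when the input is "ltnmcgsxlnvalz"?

zltnmcgsxlnval

Each output is the input with this applied: move the last character to the front.
For "ltnmcgsxlnvalz" the result is "zltnmcgsxlnval".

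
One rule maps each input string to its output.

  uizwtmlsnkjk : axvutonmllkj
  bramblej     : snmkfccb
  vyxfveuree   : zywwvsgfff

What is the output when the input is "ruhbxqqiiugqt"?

yvvusrrrjjihc

Each output is the input with this applied: sort the characters into reverse alphabetical order, then shift every letter 1 place forward in the alphabet (wrapping around).
Doing the same to "ruhbxqqiiugqt": "yvvusrrrjjihc".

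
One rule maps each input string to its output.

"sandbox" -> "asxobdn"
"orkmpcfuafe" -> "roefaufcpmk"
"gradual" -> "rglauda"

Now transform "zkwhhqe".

kzeqhhw

What's happening: reverse the string, then move the last 2 characters to the front (rotate right by 2).
For "zkwhhqe", step one produces "eqhhwkz"; step two turns that into "kzeqhhw".
(Check on "sandbox": → "xobdnas" → "asxobdn" ✓)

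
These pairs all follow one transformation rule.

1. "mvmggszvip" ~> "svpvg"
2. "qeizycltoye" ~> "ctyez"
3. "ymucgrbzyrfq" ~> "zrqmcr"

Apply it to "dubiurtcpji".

rcjui

Rule — keep every other character starting from the second (positions 2nd, 4th, 6th, ...), then move the last 3 characters to the front (rotate right by 3).
"dubiurtcpji" → "uircj" → "rcjui".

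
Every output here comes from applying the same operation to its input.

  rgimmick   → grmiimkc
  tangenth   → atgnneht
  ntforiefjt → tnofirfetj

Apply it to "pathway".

The rule is to swap each adjacent pair of characters (1↔2, 3↔4, ...).
Applying that to "pathway" gives "aphtawy".

aphtawy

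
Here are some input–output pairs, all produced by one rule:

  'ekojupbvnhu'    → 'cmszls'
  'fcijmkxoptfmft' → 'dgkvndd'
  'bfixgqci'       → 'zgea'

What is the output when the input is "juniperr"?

hlnp

The pattern: keep every other character starting from the first (positions 1st, 3rd, 5th, ...), then shift every letter 2 places backward in the alphabet (wrapping around).
Applying both steps to "juniperr": "jnpr", then "hlnp".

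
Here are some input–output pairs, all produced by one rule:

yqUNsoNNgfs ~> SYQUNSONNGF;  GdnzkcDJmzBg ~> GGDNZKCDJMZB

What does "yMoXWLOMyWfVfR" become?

RYMOXWLOMYWFVF

The pattern: move the last character to the front, then convert every letter to uppercase.
For "yMoXWLOMyWfVfR", step one produces "RyMoXWLOMyWfVf"; step two turns that into "RYMOXWLOMYWFVF".
(Check on "GdnzkcDJmzBg": → "gGdnzkcDJmzB" → "GGDNZKCDJMZB" ✓)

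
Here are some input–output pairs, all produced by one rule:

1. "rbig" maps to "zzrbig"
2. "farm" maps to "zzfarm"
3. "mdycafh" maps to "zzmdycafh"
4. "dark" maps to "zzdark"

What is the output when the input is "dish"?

zzdish

What's happening: prepend "zz".
Doing the same to "dish": "zzdish".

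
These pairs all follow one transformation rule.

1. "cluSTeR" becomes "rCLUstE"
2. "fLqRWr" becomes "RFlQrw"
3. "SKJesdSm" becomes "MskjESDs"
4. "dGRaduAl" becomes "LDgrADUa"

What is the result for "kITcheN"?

The rule is to move the last character to the front, then flip the case of every letter.
Applying that to "kITcheN" gives "nKitCHE".

nKitCHE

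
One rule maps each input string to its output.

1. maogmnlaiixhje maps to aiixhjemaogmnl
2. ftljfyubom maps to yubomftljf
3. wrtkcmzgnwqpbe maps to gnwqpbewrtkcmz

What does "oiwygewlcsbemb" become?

lcsbemboiwygew

Rule — swap the front and back halves of the string.
Doing the same to "oiwygewlcsbemb": "lcsbemboiwygew".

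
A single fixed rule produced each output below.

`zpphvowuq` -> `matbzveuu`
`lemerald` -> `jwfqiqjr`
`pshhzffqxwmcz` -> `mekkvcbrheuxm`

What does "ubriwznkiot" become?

nbespntyzgw

Looking at the pairs, the operation is to shift every letter 5 places forward in the alphabet (wrapping around), then move the first 3 characters to the end (rotate left by 3).
"ubriwznkiot" → "zgwnbespnty" → "nbespntyzgw".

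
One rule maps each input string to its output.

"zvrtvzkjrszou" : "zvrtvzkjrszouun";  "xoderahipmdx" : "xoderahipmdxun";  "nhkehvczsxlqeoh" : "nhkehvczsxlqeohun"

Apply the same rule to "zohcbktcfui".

The transformation: append "un".
Doing the same to "zohcbktcfui": "zohcbktcfuiun".

zohcbktcfuiun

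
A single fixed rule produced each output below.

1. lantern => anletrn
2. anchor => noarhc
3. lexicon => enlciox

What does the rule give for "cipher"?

The pattern: swap each adjacent pair of characters (1↔2, 3↔4, ...), then take characters alternately from the front and the back (1st, last, 2nd, 2nd-last, ...).
Working it through for "cipher": intermediate "ichpre", final "iecrhp".
(Check on "lexicon": → "elixocn" → "enlciox" ✓)

iecrhp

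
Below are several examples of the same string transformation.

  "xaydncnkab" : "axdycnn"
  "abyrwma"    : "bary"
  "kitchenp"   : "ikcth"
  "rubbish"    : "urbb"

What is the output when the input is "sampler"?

The pattern: delete the last 3 characters, then swap each adjacent pair of characters (1↔2, 3↔4, ...).
Working it through for "sampler": intermediate "samp", final "aspm".
(Check on "abyrwma": → "abyr" → "bary" ✓)

aspm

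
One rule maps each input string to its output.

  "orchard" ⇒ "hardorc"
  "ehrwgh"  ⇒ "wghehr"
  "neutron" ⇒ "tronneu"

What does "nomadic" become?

adicnom

The transformation: move the first 3 characters to the end (rotate left by 3).
For "nomadic" the result is "adicnom".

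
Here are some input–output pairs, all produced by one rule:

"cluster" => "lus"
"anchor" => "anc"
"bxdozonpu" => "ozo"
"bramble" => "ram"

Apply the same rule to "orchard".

rch

In each case the input is transformed by: move the last 3 characters to the front (rotate right by 3), then keep only the last 3 characters.
"orchard" → "ardorch" → "rch".
(Check on "bxdozonpu": → "npubxdozo" → "ozo" ✓)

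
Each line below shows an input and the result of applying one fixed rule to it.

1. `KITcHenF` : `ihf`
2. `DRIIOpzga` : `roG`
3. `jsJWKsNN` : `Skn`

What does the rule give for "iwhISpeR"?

Each output is the input with this applied: flip the case of every letter, then keep one character in every 3, starting at position 2 (positions 2nd, 5th, 8th, ...).
On "iwhISpeR": the first step gives "IWHisPEr", and the second then gives "Wsr".
(Check on "KITcHenF": → "kitChENf" → "ihf" ✓)

Wsr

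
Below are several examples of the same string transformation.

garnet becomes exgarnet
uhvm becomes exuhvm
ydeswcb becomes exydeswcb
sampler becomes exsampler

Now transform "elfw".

The transformation: prepend "ex".
So "elfw" becomes "exelfw".

exelfw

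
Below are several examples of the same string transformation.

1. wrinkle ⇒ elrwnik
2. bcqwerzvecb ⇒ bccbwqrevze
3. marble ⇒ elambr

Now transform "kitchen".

The pattern: move the last 2 characters to the front (rotate right by 2), then swap each adjacent pair of characters (1↔2, 3↔4, ...).
For "kitchen", step one produces "enkitch"; step two turns that into "neikcth".

neikcth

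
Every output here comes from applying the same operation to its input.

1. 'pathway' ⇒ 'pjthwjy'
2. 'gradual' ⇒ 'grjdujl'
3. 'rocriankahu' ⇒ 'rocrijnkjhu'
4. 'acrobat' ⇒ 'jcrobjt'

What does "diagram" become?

What's happening: replace every "a" with "j".
So "diagram" becomes "dijgrjm".

dijgrjm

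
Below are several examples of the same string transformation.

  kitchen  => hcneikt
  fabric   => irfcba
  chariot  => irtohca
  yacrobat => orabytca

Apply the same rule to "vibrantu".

artnvubi

What's happening: move the first 3 characters to the end (rotate left by 3), then swap each adjacent pair of characters (1↔2, 3↔4, ...).
Applying that to "vibrantu" gives "artnvubi".
(Check on "chariot": → "riotcha" → "irtohca" ✓)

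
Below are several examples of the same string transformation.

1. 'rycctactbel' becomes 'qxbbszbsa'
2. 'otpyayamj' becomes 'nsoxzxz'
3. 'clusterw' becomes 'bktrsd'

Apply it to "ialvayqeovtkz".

hzkuzxpdnus

The rule is to shift every letter 1 place backward in the alphabet (wrapping around), then delete the last 2 characters.
Starting from "ialvayqeovtkz": after the first operation, "hzkuzxpdnusjy"; after the second, "hzkuzxpdnus".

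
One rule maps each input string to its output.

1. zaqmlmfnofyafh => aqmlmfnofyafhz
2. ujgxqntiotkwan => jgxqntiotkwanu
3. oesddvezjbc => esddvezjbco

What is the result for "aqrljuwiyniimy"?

Looking at the pairs, the operation is to move the first character to the end.
For "aqrljuwiyniimy" the result is "qrljuwiyniimya".

qrljuwiyniimya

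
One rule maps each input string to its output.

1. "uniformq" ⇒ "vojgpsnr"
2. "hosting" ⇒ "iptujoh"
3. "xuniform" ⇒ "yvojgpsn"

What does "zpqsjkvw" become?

Rule — shift every letter 1 place forward in the alphabet (wrapping around).
"zpqsjkvw" → "aqrtklwx".

aqrtklwx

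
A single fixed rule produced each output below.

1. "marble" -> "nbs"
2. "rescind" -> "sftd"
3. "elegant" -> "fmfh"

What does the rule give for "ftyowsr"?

guzp

Rule — delete the last 3 characters, then shift every letter 1 place forward in the alphabet (wrapping around).
Starting from "ftyowsr": after the first operation, "ftyo"; after the second, "guzp".
(Check on "marble": → "mar" → "nbs" ✓)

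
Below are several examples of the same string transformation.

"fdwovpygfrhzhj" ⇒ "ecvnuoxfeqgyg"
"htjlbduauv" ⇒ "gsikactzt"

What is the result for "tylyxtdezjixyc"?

sxkxwscdyihwx

What's happening: shift every letter 1 place backward in the alphabet (wrapping around), then delete the last character.
"tylyxtdezjixyc" → "sxkxwscdyihwxb" → "sxkxwscdyihwx".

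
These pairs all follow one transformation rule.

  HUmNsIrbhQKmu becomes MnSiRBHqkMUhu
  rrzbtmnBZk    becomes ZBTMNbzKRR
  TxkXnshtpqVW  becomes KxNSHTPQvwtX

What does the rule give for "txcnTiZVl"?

The pattern: flip the case of every letter, then move the first 2 characters to the end (rotate left by 2).
"txcnTiZVl" → "CNtIzvLTX".

CNtIzvLTX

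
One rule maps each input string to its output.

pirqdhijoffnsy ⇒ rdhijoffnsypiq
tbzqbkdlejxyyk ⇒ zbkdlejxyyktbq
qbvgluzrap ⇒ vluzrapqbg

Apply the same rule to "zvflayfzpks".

fayfzpkszvl

The transformation: move the first 3 characters to the end (rotate left by 3), then swap the first and last characters.
For "zvflayfzpks", step one produces "layfzpkszvf"; step two turns that into "fayfzpkszvl".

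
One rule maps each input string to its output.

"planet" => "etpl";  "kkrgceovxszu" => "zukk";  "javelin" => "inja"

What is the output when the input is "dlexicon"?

The transformation: move the last 2 characters to the front (rotate right by 2), then keep only the first 4 characters.
Starting from "dlexicon": after the first operation, "ondlexic"; after the second, "ondl".

ondl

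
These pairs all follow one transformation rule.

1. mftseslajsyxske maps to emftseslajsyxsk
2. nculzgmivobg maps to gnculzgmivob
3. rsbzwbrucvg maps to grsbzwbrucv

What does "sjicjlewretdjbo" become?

osjicjlewretdjb

The rule is to move the last character to the front.
Doing the same to "sjicjlewretdjbo": "osjicjlewretdjb".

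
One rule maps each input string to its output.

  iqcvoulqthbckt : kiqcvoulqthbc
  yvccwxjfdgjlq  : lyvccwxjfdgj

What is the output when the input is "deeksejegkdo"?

The pattern: delete the last character, then move the last character to the front.
"deeksejegkdo" → "deeksejegkd" → "ddeeksejegk".
(Check on "iqcvoulqthbckt": → "iqcvoulqthbck" → "kiqcvoulqthbc" ✓)

ddeeksejegk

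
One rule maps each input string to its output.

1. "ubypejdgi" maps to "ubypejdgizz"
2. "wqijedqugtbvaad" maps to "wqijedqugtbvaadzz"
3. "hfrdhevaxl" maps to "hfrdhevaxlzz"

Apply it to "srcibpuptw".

What's happening: append "zz".
So "srcibpuptw" becomes "srcibpuptwzz".

srcibpuptwzz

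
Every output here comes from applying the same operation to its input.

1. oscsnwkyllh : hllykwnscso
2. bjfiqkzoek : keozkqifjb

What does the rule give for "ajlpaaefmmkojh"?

Rule — reverse the string.
So "ajlpaaefmmkojh" becomes "hjokmmfeaaplja".

hjokmmfeaaplja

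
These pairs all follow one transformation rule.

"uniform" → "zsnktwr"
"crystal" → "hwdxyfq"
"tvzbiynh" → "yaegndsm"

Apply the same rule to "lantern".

qfsyjws

The transformation: shift every letter 5 places forward in the alphabet (wrapping around).
So "lantern" becomes "qfsyjws".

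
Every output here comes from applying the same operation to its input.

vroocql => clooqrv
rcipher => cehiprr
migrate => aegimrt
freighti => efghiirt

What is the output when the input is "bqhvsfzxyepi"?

The rule is to sort the characters into alphabetical order.
For "bqhvsfzxyepi" the result is "befhipqsvxyz".

befhipqsvxyz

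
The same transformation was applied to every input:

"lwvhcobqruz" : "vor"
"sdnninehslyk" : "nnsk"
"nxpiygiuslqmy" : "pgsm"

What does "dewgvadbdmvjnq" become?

The transformation: keep one character in every 3, starting at position 3 (positions 3rd, 6th, 9th, ...).
So "dewgvadbdmvjnq" becomes "wadj".

wadj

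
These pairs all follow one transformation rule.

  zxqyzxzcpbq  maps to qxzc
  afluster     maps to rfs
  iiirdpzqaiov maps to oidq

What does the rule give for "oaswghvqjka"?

aagq

What's happening: keep one character in every 3, starting at position 2 (positions 2nd, 5th, 8th, ...), then move the last character to the front.
On "oaswghvqjka" that produces "aagq".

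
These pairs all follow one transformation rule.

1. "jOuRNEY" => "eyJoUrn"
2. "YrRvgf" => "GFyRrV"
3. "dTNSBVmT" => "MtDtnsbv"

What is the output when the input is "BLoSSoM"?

Each output is the input with this applied: move the last 2 characters to the front (rotate right by 2), then flip the case of every letter.
Working it through for "BLoSSoM": intermediate "oMBLoSS", final "OmblOss".
(Check on "jOuRNEY": → "EYjOuRN" → "eyJoUrn" ✓)

OmblOss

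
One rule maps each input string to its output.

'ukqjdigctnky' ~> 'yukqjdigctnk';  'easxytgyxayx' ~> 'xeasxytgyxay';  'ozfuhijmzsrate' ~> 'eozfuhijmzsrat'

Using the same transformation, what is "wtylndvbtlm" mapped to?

The pattern: move the last character to the front.
For "wtylndvbtlm" the result is "mwtylndvbtl".

mwtylndvbtl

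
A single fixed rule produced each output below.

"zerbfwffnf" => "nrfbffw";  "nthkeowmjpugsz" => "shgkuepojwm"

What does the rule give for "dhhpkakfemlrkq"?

khrplkmaekf

The pattern: take characters alternately from the front and the back (1st, last, 2nd, 2nd-last, ...), then delete the first 3 characters.
On "dhhpkakfemlrkq": the first step gives "dqhkhrplkmaekf", and the second then gives "khrplkmaekf".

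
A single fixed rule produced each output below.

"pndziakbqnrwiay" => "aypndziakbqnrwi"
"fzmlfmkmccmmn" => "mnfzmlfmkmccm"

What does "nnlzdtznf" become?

The transformation: move the last 2 characters to the front (rotate right by 2).
"nnlzdtznf" → "nfnnlzdtz".

nfnnlzdtz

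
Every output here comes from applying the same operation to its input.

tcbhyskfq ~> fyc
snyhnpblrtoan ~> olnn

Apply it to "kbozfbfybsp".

Each output is the input with this applied: keep one character in every 3, starting at position 2 (positions 2nd, 5th, 8th, ...), then reverse the string.
For "kbozfbfybsp" the result is "pyfb".

pyfb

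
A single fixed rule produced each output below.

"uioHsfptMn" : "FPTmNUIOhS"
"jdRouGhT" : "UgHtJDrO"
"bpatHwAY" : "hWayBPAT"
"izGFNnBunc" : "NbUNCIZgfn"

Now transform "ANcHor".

What's happening: swap the front and back halves of the string, then flip the case of every letter.
On "ANcHor": the first step gives "HorANc", and the second then gives "hORanC".

hORanC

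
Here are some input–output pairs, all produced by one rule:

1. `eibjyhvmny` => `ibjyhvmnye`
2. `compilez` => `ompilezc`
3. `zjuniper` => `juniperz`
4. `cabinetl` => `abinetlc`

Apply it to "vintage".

The pattern: move the first character to the end.
On "vintage" that produces "intagev".

intagev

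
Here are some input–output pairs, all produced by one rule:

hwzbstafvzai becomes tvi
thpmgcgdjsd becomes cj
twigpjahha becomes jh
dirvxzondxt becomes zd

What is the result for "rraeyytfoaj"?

Rule — delete the first 3 characters, then keep one character in every 3, starting at position 3 (positions 3rd, 6th, 9th, ...).
Starting from "rraeyytfoaj": after the first operation, "eyytfoaj"; after the second, "yo".
(Check on "hwzbstafvzai": → "bstafvzai" → "tvi" ✓)

yo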